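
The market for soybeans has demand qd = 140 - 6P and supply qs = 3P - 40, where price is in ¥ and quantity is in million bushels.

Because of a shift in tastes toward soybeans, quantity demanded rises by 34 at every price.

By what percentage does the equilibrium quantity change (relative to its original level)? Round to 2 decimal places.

Initially, 140 - 6P = 3P - 40, so 180 = 9P and P = 20, q = 20.
The shock moves the curves to qd = 174 - 6P and qs = 3P - 40.
Setting them equal: 174 - 6P = 3P - 40 → 214 = 9P, so P = 214/9 ≈ 23.7778 and q = 94/3 ≈ 31.3333.
%Δq = (31.3333 − 20) / 20 × 100 = +56.67%.

+56.67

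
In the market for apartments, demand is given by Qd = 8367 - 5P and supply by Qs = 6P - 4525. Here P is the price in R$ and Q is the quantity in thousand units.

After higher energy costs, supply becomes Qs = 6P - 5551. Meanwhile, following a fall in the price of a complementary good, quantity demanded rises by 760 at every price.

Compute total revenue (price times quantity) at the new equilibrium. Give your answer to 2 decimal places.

Solve the original market: 8367 - 5P = 6P - 4525, hence P = 1172 and Q = 2507.
The new curves are Qd = 9127 - 5P (demand) and Qs = 6P - 5551 (supply).
Setting them equal: 9127 - 5P = 6P - 5551 → 14678 = 11P, so P = 14678/11 ≈ 1334.3636 and Q = 27007/11 ≈ 2455.1818.
New expenditure = 1334.3636 × 2455.1818 = 3276105.34.

3276105.34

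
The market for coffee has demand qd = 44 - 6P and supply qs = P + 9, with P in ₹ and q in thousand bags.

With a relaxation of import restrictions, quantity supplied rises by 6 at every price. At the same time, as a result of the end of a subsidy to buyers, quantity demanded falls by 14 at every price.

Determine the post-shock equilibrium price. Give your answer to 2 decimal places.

Initially, 44 - 6P = P + 9, so 35 = 7P and P = 5, q = 14.
The new curves are qd = 30 - 6P (demand) and qs = P + 15 (supply).
New equilibrium: 30 - 6P = P + 15 ⇒ 15 = 7P ⇒ P = 15/7 ≈ 2.1429, q = 120/7 ≈ 17.1429.

2.14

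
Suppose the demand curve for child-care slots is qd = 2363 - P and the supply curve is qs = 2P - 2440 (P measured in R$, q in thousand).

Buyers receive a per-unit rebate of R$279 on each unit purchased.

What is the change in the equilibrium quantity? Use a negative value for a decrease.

Solve the original market: 2363 - P = 2P - 2440, hence P = 1601 and q = 762.
Since buyers' out-of-pocket price is the market price minus the rebate, the effective demand curve becomes qd = 2642 - P.
Clearing the new market: 2642 - P = 2P - 2440, so P = 1694 and q = 948.
Δq = 948 − 762 = +186.

+186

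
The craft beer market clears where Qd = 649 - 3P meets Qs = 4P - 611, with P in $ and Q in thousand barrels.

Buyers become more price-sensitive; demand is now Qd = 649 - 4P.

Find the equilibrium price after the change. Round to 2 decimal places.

Original equilibrium: 649 - 3P = 4P - 611 gives 1260 = 7P, so P = 180 and Q = 109.
With the change applied: demand Qd = 649 - 4P, supply Qs = 4P - 611.
Clearing the new market: 649 - 4P = 4P - 611, so P = 157.5 and Q = 19.

157.50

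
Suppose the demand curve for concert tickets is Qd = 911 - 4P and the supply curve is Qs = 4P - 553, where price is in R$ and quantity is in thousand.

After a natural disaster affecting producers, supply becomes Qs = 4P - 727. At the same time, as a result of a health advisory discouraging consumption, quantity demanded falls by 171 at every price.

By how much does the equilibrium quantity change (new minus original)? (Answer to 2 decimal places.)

-172.50

Solve the original market: 911 - 4P = 4P - 553, hence P = 183 and Q = 179.
After the shift, demand is Qd = 740 - 4P and supply is Qs = 4P - 727.
Setting them equal: 740 - 4P = 4P - 727 → 1467 = 8P, so P = 183.375 and Q = 6.5.
ΔQ = 6.5 − 179 = -172.50.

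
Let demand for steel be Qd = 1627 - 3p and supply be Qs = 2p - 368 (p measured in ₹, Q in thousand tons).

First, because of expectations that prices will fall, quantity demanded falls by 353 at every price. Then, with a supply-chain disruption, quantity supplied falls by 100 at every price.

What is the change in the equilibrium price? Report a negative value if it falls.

Solve the original market: 1627 - 3p = 2p - 368, hence p = 399 and Q = 430.
The new curves are Qd = 1274 - 3p (demand) and Qs = 2p - 468 (supply).
Clearing the new market: 1274 - 3p = 2p - 468, so p = 348.4 and Q = 228.8.
Δp = 348.4 − 399 = -50.6.

-50.6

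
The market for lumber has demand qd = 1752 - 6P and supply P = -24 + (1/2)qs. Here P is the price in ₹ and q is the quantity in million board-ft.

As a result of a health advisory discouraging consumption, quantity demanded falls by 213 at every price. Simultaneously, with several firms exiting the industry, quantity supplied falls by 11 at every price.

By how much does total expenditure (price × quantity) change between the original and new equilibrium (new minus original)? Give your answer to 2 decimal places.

-23515.13

Original equilibrium: 1752 - 6P = 2P + 48 gives 1704 = 8P, so P = 213 and q = 474.
With the change applied: demand qd = 1539 - 6P, supply qs = 2P + 37.
New equilibrium: 1539 - 6P = 2P + 37 ⇒ 1502 = 8P ⇒ P = 187.75, q = 412.5.
Expenditure moves from 213×474 = 100962 to 187.75×412.5 = 77446.875; change = -23515.13.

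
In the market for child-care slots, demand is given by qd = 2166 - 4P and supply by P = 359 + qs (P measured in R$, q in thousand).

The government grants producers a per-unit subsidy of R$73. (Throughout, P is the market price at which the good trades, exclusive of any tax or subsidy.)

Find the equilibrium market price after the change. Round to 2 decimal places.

Solve the original market: 2166 - 4P = P - 359, hence P = 505 and q = 146.
Since sellers receive the price plus the subsidy, the effective supply curve becomes qs = P - 286.
Setting them equal: 2166 - 4P = P - 286 → 2452 = 5P, so P = 490.4 and q = 204.4.

490.40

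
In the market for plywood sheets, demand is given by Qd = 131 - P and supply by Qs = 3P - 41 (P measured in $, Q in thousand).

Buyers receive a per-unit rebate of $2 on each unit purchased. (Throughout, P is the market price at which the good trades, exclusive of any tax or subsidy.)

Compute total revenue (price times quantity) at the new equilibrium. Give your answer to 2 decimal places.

3893.25

Initially, 131 - P = 3P - 41, so 172 = 4P and P = 43, Q = 88.
Since buyers' out-of-pocket price is the market price minus the rebate, the effective demand curve becomes Qd = 133 - P.
Setting them equal: 133 - P = 3P - 41 → 174 = 4P, so P = 43.5 and Q = 89.5.
New expenditure = 43.5 × 89.5 = 3893.25.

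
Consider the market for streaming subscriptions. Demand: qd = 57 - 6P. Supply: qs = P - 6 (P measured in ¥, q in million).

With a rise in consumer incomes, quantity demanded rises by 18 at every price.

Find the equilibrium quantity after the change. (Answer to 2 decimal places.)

Original equilibrium: 57 - 6P = P - 6 gives 63 = 7P, so P = 9 and q = 3.
The shock moves the curves to qd = 75 - 6P and qs = P - 6.
Equate the new curves: 75 - 6P = P - 6, giving 81 = 7P, P = 81/7 ≈ 11.5714, q = 39/7 ≈ 5.5714.

5.57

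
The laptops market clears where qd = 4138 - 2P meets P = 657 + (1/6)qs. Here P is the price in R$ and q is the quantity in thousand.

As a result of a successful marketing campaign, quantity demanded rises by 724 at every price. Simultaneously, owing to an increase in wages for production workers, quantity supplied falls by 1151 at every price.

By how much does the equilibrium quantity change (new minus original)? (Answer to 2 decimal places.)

+255.25

Original equilibrium: 4138 - 2P = 6P - 3942 gives 8080 = 8P, so P = 1010 and q = 2118.
The shock moves the curves to qd = 4862 - 2P and qs = 6P - 5093.
Equate the new curves: 4862 - 2P = 6P - 5093, giving 9955 = 8P, P = 1244.375, q = 2373.25.
Δq = 2373.25 − 2118 = +255.25.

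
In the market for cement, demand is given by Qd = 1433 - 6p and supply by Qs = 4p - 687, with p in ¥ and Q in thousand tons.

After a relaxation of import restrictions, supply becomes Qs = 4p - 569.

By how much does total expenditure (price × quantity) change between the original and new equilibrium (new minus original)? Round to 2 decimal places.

Solve the original market: 1433 - 6p = 4p - 687, hence p = 212 and Q = 161.
With the change applied: demand Qd = 1433 - 6p, supply Qs = 4p - 569.
New equilibrium: 1433 - 6p = 4p - 569 ⇒ 2002 = 10p ⇒ p = 200.2, Q = 231.8.
Expenditure moves from 212×161 = 34132 to 200.2×231.8 = 46406.36; change = +12274.36.

+12274.36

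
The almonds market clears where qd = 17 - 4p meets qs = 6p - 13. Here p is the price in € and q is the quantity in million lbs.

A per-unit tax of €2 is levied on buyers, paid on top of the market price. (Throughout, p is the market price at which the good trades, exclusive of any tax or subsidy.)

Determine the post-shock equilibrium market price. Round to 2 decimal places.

Solve the original market: 17 - 4p = 6p - 13, hence p = 3 and q = 5.
Since buyers pay the price plus the tax, the effective demand curve becomes qd = 9 - 4p.
Clearing the new market: 9 - 4p = 6p - 13, so p = 2.2 and q = 0.2.

2.20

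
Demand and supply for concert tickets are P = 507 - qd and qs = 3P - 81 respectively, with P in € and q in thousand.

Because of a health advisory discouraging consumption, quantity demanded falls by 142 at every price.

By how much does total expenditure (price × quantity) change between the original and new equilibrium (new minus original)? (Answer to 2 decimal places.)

Initially, 507 - P = 3P - 81, so 588 = 4P and P = 147, q = 360.
The shock moves the curves to qd = 365 - P and qs = 3P - 81.
New equilibrium: 365 - P = 3P - 81 ⇒ 446 = 4P ⇒ P = 111.5, q = 253.5.
Expenditure moves from 147×360 = 52920 to 111.5×253.5 = 28265.25; change = -24654.75.

-24654.75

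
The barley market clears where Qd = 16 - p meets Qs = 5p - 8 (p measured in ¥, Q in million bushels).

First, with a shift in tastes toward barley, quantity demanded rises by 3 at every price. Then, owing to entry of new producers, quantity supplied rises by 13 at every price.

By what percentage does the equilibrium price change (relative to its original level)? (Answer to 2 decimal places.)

-41.67

Solve the original market: 16 - p = 5p - 8, hence p = 4 and Q = 12.
The shock moves the curves to Qd = 19 - p and Qs = 5p + 5.
New equilibrium: 19 - p = 5p + 5 ⇒ 14 = 6p ⇒ p = 7/3 ≈ 2.3333, Q = 50/3 ≈ 16.6667.
%Δp = (2.3333 − 4) / 4 × 100 = -41.67%.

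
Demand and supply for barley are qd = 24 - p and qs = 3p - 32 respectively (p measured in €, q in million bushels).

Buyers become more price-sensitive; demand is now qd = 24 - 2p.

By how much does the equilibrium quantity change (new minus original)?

-8.4

Initially, 24 - p = 3p - 32, so 56 = 4p and p = 14, q = 10.
With the change applied: demand qd = 24 - 2p, supply qs = 3p - 32.
Equate the new curves: 24 - 2p = 3p - 32, giving 56 = 5p, p = 11.2, q = 1.6.
Δq = 1.6 − 10 = -8.4.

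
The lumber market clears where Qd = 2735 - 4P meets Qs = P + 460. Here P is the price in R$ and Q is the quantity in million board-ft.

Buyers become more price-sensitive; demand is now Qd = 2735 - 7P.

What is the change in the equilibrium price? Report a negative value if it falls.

Initially, 2735 - 4P = P + 460, so 2275 = 5P and P = 455, Q = 915.
The shock moves the curves to Qd = 2735 - 7P and Qs = P + 460.
Equate the new curves: 2735 - 7P = P + 460, giving 2275 = 8P, P = 284.375, Q = 744.375.
ΔP = 284.375 − 455 = -170.625.

-170.625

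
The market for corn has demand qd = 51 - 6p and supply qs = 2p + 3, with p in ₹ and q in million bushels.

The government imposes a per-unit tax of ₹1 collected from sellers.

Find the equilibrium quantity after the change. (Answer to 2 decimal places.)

Solve the original market: 51 - 6p = 2p + 3, hence p = 6 and q = 15.
Since sellers keep the price net of the tax, the effective supply curve becomes qs = 2p + 1.
New equilibrium: 51 - 6p = 2p + 1 ⇒ 50 = 8p ⇒ p = 6.25, q = 13.5.

13.50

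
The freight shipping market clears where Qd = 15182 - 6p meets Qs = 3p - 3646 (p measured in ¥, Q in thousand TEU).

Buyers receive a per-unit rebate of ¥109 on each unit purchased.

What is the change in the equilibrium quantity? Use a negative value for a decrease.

Original equilibrium: 15182 - 6p = 3p - 3646 gives 18828 = 9p, so p = 2092 and Q = 2630.
Since buyers' out-of-pocket price is the market price minus the rebate, the effective demand curve becomes Qd = 15836 - 6p.
Equate the new curves: 15836 - 6p = 3p - 3646, giving 19482 = 9p, p = 6494/3 ≈ 2164.6667, Q = 2848.
ΔQ = 2848 − 2630 = +218.

+218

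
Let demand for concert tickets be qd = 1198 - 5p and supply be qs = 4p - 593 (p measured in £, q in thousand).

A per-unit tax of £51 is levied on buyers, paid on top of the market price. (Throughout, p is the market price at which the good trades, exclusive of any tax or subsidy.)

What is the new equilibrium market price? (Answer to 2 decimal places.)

170.67

Original equilibrium: 1198 - 5p = 4p - 593 gives 1791 = 9p, so p = 199 and q = 203.
Since buyers pay the price plus the tax, the effective demand curve becomes qd = 943 - 5p.
Equate the new curves: 943 - 5p = 4p - 593, giving 1536 = 9p, p = 512/3 ≈ 170.6667, q = 269/3 ≈ 89.6667.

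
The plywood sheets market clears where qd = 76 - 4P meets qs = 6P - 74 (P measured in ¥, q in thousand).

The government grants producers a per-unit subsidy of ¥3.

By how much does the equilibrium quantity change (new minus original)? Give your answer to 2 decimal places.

+7.20

Initially, 76 - 4P = 6P - 74, so 150 = 10P and P = 15, q = 16.
Since sellers receive the price plus the subsidy, the effective supply curve becomes qs = 6P - 56.
Clearing the new market: 76 - 4P = 6P - 56, so P = 13.2 and q = 23.2.
Δq = 23.2 − 16 = +7.20.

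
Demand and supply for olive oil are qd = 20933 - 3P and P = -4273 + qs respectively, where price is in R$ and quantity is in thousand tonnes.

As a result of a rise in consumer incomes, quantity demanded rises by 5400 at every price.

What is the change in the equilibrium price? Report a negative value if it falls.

+1350

Solve the original market: 20933 - 3P = P + 4273, hence P = 4165 and q = 8438.
The new curves are qd = 26333 - 3P (demand) and qs = P + 4273 (supply).
New equilibrium: 26333 - 3P = P + 4273 ⇒ 22060 = 4P ⇒ P = 5515, q = 9788.
ΔP = 5515 − 4165 = +1350.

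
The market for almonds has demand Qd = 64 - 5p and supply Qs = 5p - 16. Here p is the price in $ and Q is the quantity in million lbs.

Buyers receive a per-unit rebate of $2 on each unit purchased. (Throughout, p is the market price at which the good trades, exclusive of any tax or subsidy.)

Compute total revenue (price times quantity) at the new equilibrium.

261

Original equilibrium: 64 - 5p = 5p - 16 gives 80 = 10p, so p = 8 and Q = 24.
Since buyers' out-of-pocket price is the market price minus the rebate, the effective demand curve becomes Qd = 74 - 5p.
New equilibrium: 74 - 5p = 5p - 16 ⇒ 90 = 10p ⇒ p = 9, Q = 29.
New expenditure = 9 × 29 = 261.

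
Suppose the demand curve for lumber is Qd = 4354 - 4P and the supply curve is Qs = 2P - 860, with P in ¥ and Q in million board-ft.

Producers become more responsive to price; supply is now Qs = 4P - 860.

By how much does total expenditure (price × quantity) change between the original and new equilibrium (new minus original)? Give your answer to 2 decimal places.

+375625.25

Original equilibrium: 4354 - 4P = 2P - 860 gives 5214 = 6P, so P = 869 and Q = 878.
With the change applied: demand Qd = 4354 - 4P, supply Qs = 4P - 860.
Clearing the new market: 4354 - 4P = 4P - 860, so P = 651.75 and Q = 1747.
Expenditure moves from 869×878 = 762982 to 651.75×1747 = 1138607.25; change = +375625.25.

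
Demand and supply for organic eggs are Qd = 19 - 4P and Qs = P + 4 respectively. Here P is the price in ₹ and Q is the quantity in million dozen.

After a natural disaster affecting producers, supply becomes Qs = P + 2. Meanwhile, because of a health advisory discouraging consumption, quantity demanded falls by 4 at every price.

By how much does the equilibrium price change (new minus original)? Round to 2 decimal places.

Initially, 19 - 4P = P + 4, so 15 = 5P and P = 3, Q = 7.
With the change applied: demand Qd = 15 - 4P, supply Qs = P + 2.
New equilibrium: 15 - 4P = P + 2 ⇒ 13 = 5P ⇒ P = 2.6, Q = 4.6.
ΔP = 2.6 − 3 = -0.40.

-0.40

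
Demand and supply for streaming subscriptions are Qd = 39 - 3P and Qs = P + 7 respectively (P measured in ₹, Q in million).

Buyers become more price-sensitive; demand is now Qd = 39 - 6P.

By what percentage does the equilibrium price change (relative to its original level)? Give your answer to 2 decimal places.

-42.86

Solve the original market: 39 - 3P = P + 7, hence P = 8 and Q = 15.
The shock moves the curves to Qd = 39 - 6P and Qs = P + 7.
Equate the new curves: 39 - 6P = P + 7, giving 32 = 7P, P = 32/7 ≈ 4.5714, Q = 81/7 ≈ 11.5714.
%ΔP = (4.5714 − 8) / 8 × 100 = -42.86%.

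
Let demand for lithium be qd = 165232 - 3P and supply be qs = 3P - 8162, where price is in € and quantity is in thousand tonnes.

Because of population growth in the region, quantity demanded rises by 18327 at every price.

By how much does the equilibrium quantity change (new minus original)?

Solve the original market: 165232 - 3P = 3P - 8162, hence P = 28899 and q = 78535.
With the change applied: demand qd = 183559 - 3P, supply qs = 3P - 8162.
New equilibrium: 183559 - 3P = 3P - 8162 ⇒ 191721 = 6P ⇒ P = 31953.5, q = 87698.5.
Δq = 87698.5 − 78535 = +9163.5.

+9163.5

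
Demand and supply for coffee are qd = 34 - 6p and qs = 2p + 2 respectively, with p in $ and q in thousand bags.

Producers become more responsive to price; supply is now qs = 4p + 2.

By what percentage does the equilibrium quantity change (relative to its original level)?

Before the shock: 34 - 6p = 2p + 2 ⇒ 32 = 8p ⇒ p = 4, q = 10.
The shock moves the curves to qd = 34 - 6p and qs = 4p + 2.
Clearing the new market: 34 - 6p = 4p + 2, so p = 3.2 and q = 14.8.
%Δq = (14.8 − 10) / 10 × 100 = +48%.

+48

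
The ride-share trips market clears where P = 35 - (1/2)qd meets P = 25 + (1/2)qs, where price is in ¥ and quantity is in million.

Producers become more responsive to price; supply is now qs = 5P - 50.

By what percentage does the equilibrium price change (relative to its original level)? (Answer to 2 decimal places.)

Before the shock: 70 - 2P = 2P - 50 ⇒ 120 = 4P ⇒ P = 30, q = 10.
The new curves are qd = 70 - 2P (demand) and qs = 5P - 50 (supply).
Equate the new curves: 70 - 2P = 5P - 50, giving 120 = 7P, P = 120/7 ≈ 17.1429, q = 250/7 ≈ 35.7143.
%ΔP = (17.1429 − 30) / 30 × 100 = -42.86%.

-42.86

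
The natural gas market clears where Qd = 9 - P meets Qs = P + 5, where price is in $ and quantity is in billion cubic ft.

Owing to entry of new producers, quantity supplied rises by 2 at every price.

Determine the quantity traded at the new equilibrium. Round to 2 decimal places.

8.00

Solve the original market: 9 - P = P + 5, hence P = 2 and Q = 7.
The new curves are Qd = 9 - P (demand) and Qs = P + 7 (supply).
Clearing the new market: 9 - P = P + 7, so P = 1 and Q = 8.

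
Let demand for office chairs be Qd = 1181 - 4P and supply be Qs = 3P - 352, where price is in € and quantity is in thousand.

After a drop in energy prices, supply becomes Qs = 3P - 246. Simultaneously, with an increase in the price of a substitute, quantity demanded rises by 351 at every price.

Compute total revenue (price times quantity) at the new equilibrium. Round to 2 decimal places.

131064.00

Original equilibrium: 1181 - 4P = 3P - 352 gives 1533 = 7P, so P = 219 and Q = 305.
After the shift, demand is Qd = 1532 - 4P and supply is Qs = 3P - 246.
Setting them equal: 1532 - 4P = 3P - 246 → 1778 = 7P, so P = 254 and Q = 516.
New expenditure = 254 × 516 = 131064.00.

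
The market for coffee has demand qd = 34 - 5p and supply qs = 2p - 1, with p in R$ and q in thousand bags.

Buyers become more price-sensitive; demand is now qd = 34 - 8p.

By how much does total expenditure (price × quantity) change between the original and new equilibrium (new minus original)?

Initially, 34 - 5p = 2p - 1, so 35 = 7p and p = 5, q = 9.
With the change applied: demand qd = 34 - 8p, supply qs = 2p - 1.
New equilibrium: 34 - 8p = 2p - 1 ⇒ 35 = 10p ⇒ p = 3.5, q = 6.
Expenditure moves from 5×9 = 45 to 3.5×6 = 21; change = -24.

-24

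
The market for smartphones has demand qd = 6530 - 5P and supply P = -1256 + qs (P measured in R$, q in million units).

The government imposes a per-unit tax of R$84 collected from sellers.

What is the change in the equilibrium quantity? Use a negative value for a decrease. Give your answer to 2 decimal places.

-70.00

Solve the original market: 6530 - 5P = P + 1256, hence P = 879 and q = 2135.
Since sellers keep the price net of the tax, the effective supply curve becomes qs = P + 1172.
Equate the new curves: 6530 - 5P = P + 1172, giving 5358 = 6P, P = 893, q = 2065.
Δq = 2065 − 2135 = -70.00.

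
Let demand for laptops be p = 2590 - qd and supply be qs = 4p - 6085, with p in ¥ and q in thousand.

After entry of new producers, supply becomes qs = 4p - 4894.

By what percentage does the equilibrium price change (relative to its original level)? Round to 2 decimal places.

Solve the original market: 2590 - p = 4p - 6085, hence p = 1735 and q = 855.
The shock moves the curves to qd = 2590 - p and qs = 4p - 4894.
Setting them equal: 2590 - p = 4p - 4894 → 7484 = 5p, so p = 1496.8 and q = 1093.2.
%Δp = (1496.8 − 1735) / 1735 × 100 = -13.73%.

-13.73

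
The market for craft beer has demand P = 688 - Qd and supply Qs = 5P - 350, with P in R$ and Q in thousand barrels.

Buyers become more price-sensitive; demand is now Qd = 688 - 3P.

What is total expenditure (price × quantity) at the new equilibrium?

38762.8125

Original equilibrium: 688 - P = 5P - 350 gives 1038 = 6P, so P = 173 and Q = 515.
The shock moves the curves to Qd = 688 - 3P and Qs = 5P - 350.
Clearing the new market: 688 - 3P = 5P - 350, so P = 129.75 and Q = 298.75.
New expenditure = 129.75 × 298.75 = 38762.8125.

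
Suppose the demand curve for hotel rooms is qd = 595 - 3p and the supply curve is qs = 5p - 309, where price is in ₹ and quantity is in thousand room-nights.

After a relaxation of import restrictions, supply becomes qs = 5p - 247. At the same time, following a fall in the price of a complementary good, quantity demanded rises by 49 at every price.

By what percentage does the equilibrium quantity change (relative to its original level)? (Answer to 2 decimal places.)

+21.04

Before the shock: 595 - 3p = 5p - 309 ⇒ 904 = 8p ⇒ p = 113, q = 256.
After the shift, demand is qd = 644 - 3p and supply is qs = 5p - 247.
Clearing the new market: 644 - 3p = 5p - 247, so p = 111.375 and q = 309.875.
%Δq = (309.875 − 256) / 256 × 100 = +21.04%.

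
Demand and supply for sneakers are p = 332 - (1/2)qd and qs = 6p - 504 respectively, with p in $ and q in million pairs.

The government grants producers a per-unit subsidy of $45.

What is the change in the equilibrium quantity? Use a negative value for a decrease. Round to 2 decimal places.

Before the shock: 664 - 2p = 6p - 504 ⇒ 1168 = 8p ⇒ p = 146, q = 372.
Since sellers receive the price plus the subsidy, the effective supply curve becomes qs = 6p - 234.
Clearing the new market: 664 - 2p = 6p - 234, so p = 112.25 and q = 439.5.
Δq = 439.5 − 372 = +67.50.

+67.50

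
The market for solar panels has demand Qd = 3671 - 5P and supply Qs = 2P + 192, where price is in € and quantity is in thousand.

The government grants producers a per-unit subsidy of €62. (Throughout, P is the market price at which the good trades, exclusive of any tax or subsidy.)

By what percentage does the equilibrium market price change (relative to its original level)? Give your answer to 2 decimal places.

Original equilibrium: 3671 - 5P = 2P + 192 gives 3479 = 7P, so P = 497 and Q = 1186.
Since sellers receive the price plus the subsidy, the effective supply curve becomes Qs = 2P + 316.
New equilibrium: 3671 - 5P = 2P + 316 ⇒ 3355 = 7P ⇒ P = 3355/7 ≈ 479.2857, Q = 8922/7 ≈ 1274.5714.
%ΔP = (479.2857 − 497) / 497 × 100 = -3.56%.

-3.56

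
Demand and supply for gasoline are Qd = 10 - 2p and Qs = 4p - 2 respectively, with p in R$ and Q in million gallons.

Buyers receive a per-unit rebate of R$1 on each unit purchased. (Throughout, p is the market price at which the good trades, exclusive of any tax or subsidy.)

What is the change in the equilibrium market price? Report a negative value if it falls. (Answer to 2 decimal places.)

Initially, 10 - 2p = 4p - 2, so 12 = 6p and p = 2, Q = 6.
Since buyers' out-of-pocket price is the market price minus the rebate, the effective demand curve becomes Qd = 12 - 2p.
New equilibrium: 12 - 2p = 4p - 2 ⇒ 14 = 6p ⇒ p = 7/3 ≈ 2.3333, Q = 22/3 ≈ 7.3333.
Δp = 2.3333 − 2 = +0.33.

+0.33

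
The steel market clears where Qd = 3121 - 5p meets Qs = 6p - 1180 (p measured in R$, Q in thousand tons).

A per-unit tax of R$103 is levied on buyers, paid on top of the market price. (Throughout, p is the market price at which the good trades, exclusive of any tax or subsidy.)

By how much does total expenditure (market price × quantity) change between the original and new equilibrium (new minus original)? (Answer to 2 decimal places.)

-151273.80

Solve the original market: 3121 - 5p = 6p - 1180, hence p = 391 and Q = 1166.
Since buyers pay the price plus the tax, the effective demand curve becomes Qd = 2606 - 5p.
Setting them equal: 2606 - 5p = 6p - 1180 → 3786 = 11p, so p = 3786/11 ≈ 344.1818 and Q = 9736/11 ≈ 885.0909.
Expenditure moves from 391×1166 = 455906 to 344.1818×885.0909 = 304632.1983; change = -151273.80.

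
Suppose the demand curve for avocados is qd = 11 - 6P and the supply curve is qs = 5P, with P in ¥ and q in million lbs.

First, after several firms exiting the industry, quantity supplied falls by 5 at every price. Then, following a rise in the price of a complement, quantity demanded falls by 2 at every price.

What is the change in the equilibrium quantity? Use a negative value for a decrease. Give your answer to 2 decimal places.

-3.64

Original equilibrium: 11 - 6P = 5P gives 11 = 11P, so P = 1 and q = 5.
After the shift, demand is qd = 9 - 6P and supply is qs = 5P - 5.
Clearing the new market: 9 - 6P = 5P - 5, so P = 14/11 ≈ 1.2727 and q = 15/11 ≈ 1.3636.
Δq = 1.3636 − 5 = -3.64.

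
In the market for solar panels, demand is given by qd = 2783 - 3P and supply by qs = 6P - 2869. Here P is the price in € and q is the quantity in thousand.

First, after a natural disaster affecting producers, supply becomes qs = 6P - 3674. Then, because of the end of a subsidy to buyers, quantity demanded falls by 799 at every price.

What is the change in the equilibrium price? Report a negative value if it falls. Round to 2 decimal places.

Solve the original market: 2783 - 3P = 6P - 2869, hence P = 628 and q = 899.
After the shift, demand is qd = 1984 - 3P and supply is qs = 6P - 3674.
New equilibrium: 1984 - 3P = 6P - 3674 ⇒ 5658 = 9P ⇒ P = 1886/3 ≈ 628.6667, q = 98.
ΔP = 628.6667 − 628 = +0.67.

+0.67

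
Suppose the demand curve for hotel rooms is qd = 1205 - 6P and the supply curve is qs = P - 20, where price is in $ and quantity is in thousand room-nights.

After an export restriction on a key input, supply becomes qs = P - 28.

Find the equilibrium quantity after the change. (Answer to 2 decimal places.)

Initially, 1205 - 6P = P - 20, so 1225 = 7P and P = 175, q = 155.
The shock moves the curves to qd = 1205 - 6P and qs = P - 28.
Setting them equal: 1205 - 6P = P - 28 → 1233 = 7P, so P = 1233/7 ≈ 176.1429 and q = 1037/7 ≈ 148.1429.

148.14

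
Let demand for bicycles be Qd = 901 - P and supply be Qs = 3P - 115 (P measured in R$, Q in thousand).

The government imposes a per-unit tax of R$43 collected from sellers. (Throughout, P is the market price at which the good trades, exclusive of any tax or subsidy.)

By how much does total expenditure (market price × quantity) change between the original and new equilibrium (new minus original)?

+11634.1875

Solve the original market: 901 - P = 3P - 115, hence P = 254 and Q = 647.
Since sellers keep the price net of the tax, the effective supply curve becomes Qs = 3P - 244.
Equate the new curves: 901 - P = 3P - 244, giving 1145 = 4P, P = 286.25, Q = 614.75.
Expenditure moves from 254×647 = 164338 to 286.25×614.75 = 175972.1875; change = +11634.1875.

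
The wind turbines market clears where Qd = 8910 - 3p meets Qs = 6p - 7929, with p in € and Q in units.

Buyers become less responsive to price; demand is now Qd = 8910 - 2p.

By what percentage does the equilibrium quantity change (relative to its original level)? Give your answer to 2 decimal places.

+42.56

Before the shock: 8910 - 3p = 6p - 7929 ⇒ 16839 = 9p ⇒ p = 1871, Q = 3297.
With the change applied: demand Qd = 8910 - 2p, supply Qs = 6p - 7929.
Setting them equal: 8910 - 2p = 6p - 7929 → 16839 = 8p, so p = 2104.875 and Q = 4700.25.
%ΔQ = (4700.25 − 3297) / 3297 × 100 = +42.56%.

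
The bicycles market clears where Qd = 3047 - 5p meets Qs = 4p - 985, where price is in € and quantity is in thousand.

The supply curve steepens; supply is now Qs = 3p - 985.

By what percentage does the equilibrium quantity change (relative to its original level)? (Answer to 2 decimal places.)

-34.70

Original equilibrium: 3047 - 5p = 4p - 985 gives 4032 = 9p, so p = 448 and Q = 807.
The shock moves the curves to Qd = 3047 - 5p and Qs = 3p - 985.
Setting them equal: 3047 - 5p = 3p - 985 → 4032 = 8p, so p = 504 and Q = 527.
%ΔQ = (527 − 807) / 807 × 100 = -34.70%.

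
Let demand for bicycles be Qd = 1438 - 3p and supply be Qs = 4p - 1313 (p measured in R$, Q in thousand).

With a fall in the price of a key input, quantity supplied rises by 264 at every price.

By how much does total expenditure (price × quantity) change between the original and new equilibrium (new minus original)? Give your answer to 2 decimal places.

Original equilibrium: 1438 - 3p = 4p - 1313 gives 2751 = 7p, so p = 393 and Q = 259.
The new curves are Qd = 1438 - 3p (demand) and Qs = 4p - 1049 (supply).
Setting them equal: 1438 - 3p = 4p - 1049 → 2487 = 7p, so p = 2487/7 ≈ 355.2857 and Q = 2605/7 ≈ 372.1429.
Expenditure moves from 393×259 = 101787 to 355.2857×372.1429 = 132217.0408; change = +30430.04.

+30430.04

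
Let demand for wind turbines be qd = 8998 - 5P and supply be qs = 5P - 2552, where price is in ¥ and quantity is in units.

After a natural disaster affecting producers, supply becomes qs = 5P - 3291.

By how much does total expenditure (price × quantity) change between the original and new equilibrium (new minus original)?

Before the shock: 8998 - 5P = 5P - 2552 ⇒ 11550 = 10P ⇒ P = 1155, q = 3223.
With the change applied: demand qd = 8998 - 5P, supply qs = 5P - 3291.
Clearing the new market: 8998 - 5P = 5P - 3291, so P = 1228.9 and q = 2853.5.
Expenditure moves from 1155×3223 = 3722565 to 1228.9×2853.5 = 3506666.15; change = -215898.85.

-215898.85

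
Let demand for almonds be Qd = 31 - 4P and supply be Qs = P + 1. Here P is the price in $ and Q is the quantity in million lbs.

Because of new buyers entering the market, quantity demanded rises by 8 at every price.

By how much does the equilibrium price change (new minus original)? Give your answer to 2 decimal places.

Original equilibrium: 31 - 4P = P + 1 gives 30 = 5P, so P = 6 and Q = 7.
The new curves are Qd = 39 - 4P (demand) and Qs = P + 1 (supply).
Clearing the new market: 39 - 4P = P + 1, so P = 7.6 and Q = 8.6.
ΔP = 7.6 − 6 = +1.60.

+1.60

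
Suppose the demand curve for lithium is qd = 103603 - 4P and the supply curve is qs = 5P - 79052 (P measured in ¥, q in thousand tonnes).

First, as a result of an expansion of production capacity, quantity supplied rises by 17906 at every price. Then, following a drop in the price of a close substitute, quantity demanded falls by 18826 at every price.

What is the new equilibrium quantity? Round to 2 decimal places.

Solve the original market: 103603 - 4P = 5P - 79052, hence P = 20295 and q = 22423.
With the change applied: demand qd = 84777 - 4P, supply qs = 5P - 61146.
New equilibrium: 84777 - 4P = 5P - 61146 ⇒ 145923 = 9P ⇒ P = 48641/3 ≈ 16213.6667, q = 59767/3 ≈ 19922.3333.

19922.33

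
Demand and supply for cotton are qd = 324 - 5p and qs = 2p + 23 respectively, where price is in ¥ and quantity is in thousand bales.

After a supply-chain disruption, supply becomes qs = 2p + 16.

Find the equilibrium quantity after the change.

Original equilibrium: 324 - 5p = 2p + 23 gives 301 = 7p, so p = 43 and q = 109.
With the change applied: demand qd = 324 - 5p, supply qs = 2p + 16.
Clearing the new market: 324 - 5p = 2p + 16, so p = 44 and q = 104.

104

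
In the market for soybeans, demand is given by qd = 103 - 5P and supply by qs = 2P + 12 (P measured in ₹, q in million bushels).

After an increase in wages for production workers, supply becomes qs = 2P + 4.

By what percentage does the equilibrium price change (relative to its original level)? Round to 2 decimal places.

+8.79

Solve the original market: 103 - 5P = 2P + 12, hence P = 13 and q = 38.
With the change applied: demand qd = 103 - 5P, supply qs = 2P + 4.
Clearing the new market: 103 - 5P = 2P + 4, so P = 99/7 ≈ 14.1429 and q = 226/7 ≈ 32.2857.
%ΔP = (14.1429 − 13) / 13 × 100 = +8.79%.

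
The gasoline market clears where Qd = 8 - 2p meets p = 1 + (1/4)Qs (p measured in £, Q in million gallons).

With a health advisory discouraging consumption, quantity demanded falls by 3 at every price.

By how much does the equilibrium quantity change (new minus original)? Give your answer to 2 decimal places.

Initially, 8 - 2p = 4p - 4, so 12 = 6p and p = 2, Q = 4.
With the change applied: demand Qd = 5 - 2p, supply Qs = 4p - 4.
Clearing the new market: 5 - 2p = 4p - 4, so p = 1.5 and Q = 2.
ΔQ = 2 − 4 = -2.00.

-2.00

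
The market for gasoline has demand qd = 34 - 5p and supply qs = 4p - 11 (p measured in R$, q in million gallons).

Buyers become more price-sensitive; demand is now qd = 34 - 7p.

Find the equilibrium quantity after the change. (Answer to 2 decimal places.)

Solve the original market: 34 - 5p = 4p - 11, hence p = 5 and q = 9.
The new curves are qd = 34 - 7p (demand) and qs = 4p - 11 (supply).
Setting them equal: 34 - 7p = 4p - 11 → 45 = 11p, so p = 45/11 ≈ 4.0909 and q = 59/11 ≈ 5.3636.

5.36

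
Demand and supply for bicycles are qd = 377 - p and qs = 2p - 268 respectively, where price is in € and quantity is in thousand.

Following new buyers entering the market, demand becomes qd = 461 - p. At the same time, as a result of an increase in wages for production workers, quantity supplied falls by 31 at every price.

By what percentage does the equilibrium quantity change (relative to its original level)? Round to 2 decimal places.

Original equilibrium: 377 - p = 2p - 268 gives 645 = 3p, so p = 215 and q = 162.
With the change applied: demand qd = 461 - p, supply qs = 2p - 299.
New equilibrium: 461 - p = 2p - 299 ⇒ 760 = 3p ⇒ p = 760/3 ≈ 253.3333, q = 623/3 ≈ 207.6667.
%Δq = (207.6667 − 162) / 162 × 100 = +28.19%.

+28.19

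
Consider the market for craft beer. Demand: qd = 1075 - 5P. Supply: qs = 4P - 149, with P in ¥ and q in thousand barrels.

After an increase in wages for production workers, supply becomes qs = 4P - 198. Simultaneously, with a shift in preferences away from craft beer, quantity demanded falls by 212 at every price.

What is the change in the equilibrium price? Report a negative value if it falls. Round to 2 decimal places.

Initially, 1075 - 5P = 4P - 149, so 1224 = 9P and P = 136, q = 395.
After the shift, demand is qd = 863 - 5P and supply is qs = 4P - 198.
New equilibrium: 863 - 5P = 4P - 198 ⇒ 1061 = 9P ⇒ P = 1061/9 ≈ 117.8889, q = 2462/9 ≈ 273.5556.
ΔP = 117.8889 − 136 = -18.11.

-18.11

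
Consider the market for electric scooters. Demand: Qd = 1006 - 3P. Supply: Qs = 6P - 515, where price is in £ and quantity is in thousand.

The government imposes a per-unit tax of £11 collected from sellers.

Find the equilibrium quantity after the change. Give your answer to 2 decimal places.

Before the shock: 1006 - 3P = 6P - 515 ⇒ 1521 = 9P ⇒ P = 169, Q = 499.
Since sellers keep the price net of the tax, the effective supply curve becomes Qs = 6P - 581.
Setting them equal: 1006 - 3P = 6P - 581 → 1587 = 9P, so P = 529/3 ≈ 176.3333 and Q = 477.

477.00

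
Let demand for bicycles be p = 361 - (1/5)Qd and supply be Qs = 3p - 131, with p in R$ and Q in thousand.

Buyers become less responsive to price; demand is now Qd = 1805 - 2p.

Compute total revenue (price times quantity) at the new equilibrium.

Before the shock: 1805 - 5p = 3p - 131 ⇒ 1936 = 8p ⇒ p = 242, Q = 595.
After the shift, demand is Qd = 1805 - 2p and supply is Qs = 3p - 131.
Setting them equal: 1805 - 2p = 3p - 131 → 1936 = 5p, so p = 387.2 and Q = 1030.6.
New expenditure = 387.2 × 1030.6 = 399048.32.

399048.32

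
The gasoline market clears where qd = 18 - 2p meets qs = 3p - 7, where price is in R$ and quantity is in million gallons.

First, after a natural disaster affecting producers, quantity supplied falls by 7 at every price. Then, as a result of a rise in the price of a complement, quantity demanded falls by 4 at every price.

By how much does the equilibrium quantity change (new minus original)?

Original equilibrium: 18 - 2p = 3p - 7 gives 25 = 5p, so p = 5 and q = 8.
The new curves are qd = 14 - 2p (demand) and qs = 3p - 14 (supply).
New equilibrium: 14 - 2p = 3p - 14 ⇒ 28 = 5p ⇒ p = 5.6, q = 2.8.
Δq = 2.8 − 8 = -5.2.

-5.2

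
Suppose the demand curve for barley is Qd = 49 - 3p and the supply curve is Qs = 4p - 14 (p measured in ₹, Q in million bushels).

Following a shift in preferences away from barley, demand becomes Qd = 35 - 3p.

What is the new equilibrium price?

Before the shock: 49 - 3p = 4p - 14 ⇒ 63 = 7p ⇒ p = 9, Q = 22.
After the shift, demand is Qd = 35 - 3p and supply is Qs = 4p - 14.
Setting them equal: 35 - 3p = 4p - 14 → 49 = 7p, so p = 7 and Q = 14.

7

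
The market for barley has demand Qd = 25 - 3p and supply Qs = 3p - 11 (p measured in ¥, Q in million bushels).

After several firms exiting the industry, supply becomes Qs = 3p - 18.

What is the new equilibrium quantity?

Original equilibrium: 25 - 3p = 3p - 11 gives 36 = 6p, so p = 6 and Q = 7.
With the change applied: demand Qd = 25 - 3p, supply Qs = 3p - 18.
Equate the new curves: 25 - 3p = 3p - 18, giving 43 = 6p, p = 43/6 ≈ 7.1667, Q = 3.5.

3.5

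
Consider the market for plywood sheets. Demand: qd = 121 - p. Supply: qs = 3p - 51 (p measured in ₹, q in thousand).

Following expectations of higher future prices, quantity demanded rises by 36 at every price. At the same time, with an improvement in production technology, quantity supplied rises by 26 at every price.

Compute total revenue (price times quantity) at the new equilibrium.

Before the shock: 121 - p = 3p - 51 ⇒ 172 = 4p ⇒ p = 43, q = 78.
The new curves are qd = 157 - p (demand) and qs = 3p - 25 (supply).
Equate the new curves: 157 - p = 3p - 25, giving 182 = 4p, p = 45.5, q = 111.5.
New expenditure = 45.5 × 111.5 = 5073.25.

5073.25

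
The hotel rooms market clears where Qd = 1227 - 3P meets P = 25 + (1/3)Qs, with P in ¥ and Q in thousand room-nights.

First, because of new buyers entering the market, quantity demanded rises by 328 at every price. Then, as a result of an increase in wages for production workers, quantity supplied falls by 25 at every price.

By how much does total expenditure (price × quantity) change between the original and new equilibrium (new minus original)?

Before the shock: 1227 - 3P = 3P - 75 ⇒ 1302 = 6P ⇒ P = 217, Q = 576.
The shock moves the curves to Qd = 1555 - 3P and Qs = 3P - 100.
New equilibrium: 1555 - 3P = 3P - 100 ⇒ 1655 = 6P ⇒ P = 1655/6 ≈ 275.8333, Q = 727.5.
Expenditure moves from 217×576 = 124992 to 275.8333×727.5 = 200668.75; change = +75676.75.

+75676.75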